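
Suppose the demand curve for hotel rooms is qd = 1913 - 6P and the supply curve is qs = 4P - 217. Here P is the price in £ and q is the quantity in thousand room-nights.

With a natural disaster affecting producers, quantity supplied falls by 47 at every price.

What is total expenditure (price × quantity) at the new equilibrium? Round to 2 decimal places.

132100.36

Original equilibrium: 1913 - 6P = 4P - 217 gives 2130 = 10P, so P = 213 and q = 635.
After the shift, demand is qd = 1913 - 6P and supply is qs = 4P - 264.
Setting them equal: 1913 - 6P = 4P - 264 → 2177 = 10P, so P = 217.7 and q = 606.8.
New expenditure = 217.7 × 606.8 = 132100.36.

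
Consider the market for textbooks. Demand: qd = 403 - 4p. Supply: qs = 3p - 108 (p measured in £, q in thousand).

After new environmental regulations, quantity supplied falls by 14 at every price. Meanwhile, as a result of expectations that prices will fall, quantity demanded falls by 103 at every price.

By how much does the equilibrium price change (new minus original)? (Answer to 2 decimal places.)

-12.71

Before the shock: 403 - 4p = 3p - 108 ⇒ 511 = 7p ⇒ p = 73, q = 111.
After the shift, demand is qd = 300 - 4p and supply is qs = 3p - 122.
Equate the new curves: 300 - 4p = 3p - 122, giving 422 = 7p, p = 422/7 ≈ 60.2857, q = 412/7 ≈ 58.8571.
Δp = 60.2857 − 73 = -12.71.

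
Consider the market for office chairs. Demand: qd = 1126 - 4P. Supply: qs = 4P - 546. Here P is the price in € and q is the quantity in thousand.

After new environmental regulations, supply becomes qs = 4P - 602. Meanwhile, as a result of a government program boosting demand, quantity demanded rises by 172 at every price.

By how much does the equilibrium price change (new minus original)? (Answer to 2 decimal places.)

Solve the original market: 1126 - 4P = 4P - 546, hence P = 209 and q = 290.
With the change applied: demand qd = 1298 - 4P, supply qs = 4P - 602.
Clearing the new market: 1298 - 4P = 4P - 602, so P = 237.5 and q = 348.
ΔP = 237.5 − 209 = +28.50.

+28.50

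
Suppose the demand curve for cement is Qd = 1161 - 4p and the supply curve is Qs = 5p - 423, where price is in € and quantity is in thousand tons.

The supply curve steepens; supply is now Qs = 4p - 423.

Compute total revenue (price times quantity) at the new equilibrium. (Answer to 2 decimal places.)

Solve the original market: 1161 - 4p = 5p - 423, hence p = 176 and Q = 457.
After the shift, demand is Qd = 1161 - 4p and supply is Qs = 4p - 423.
Clearing the new market: 1161 - 4p = 4p - 423, so p = 198 and Q = 369.
New expenditure = 198 × 369 = 73062.00.

73062.00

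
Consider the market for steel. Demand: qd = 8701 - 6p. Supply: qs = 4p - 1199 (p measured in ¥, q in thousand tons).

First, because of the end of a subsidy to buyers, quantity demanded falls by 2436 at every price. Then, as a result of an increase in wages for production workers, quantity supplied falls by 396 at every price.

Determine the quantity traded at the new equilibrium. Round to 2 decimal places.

Original equilibrium: 8701 - 6p = 4p - 1199 gives 9900 = 10p, so p = 990 and q = 2761.
The shock moves the curves to qd = 6265 - 6p and qs = 4p - 1595.
New equilibrium: 6265 - 6p = 4p - 1595 ⇒ 7860 = 10p ⇒ p = 786, q = 1549.

1549.00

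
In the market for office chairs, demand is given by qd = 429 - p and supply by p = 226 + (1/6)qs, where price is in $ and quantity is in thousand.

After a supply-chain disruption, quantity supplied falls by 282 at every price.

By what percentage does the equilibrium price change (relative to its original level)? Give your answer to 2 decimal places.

+15.80

Original equilibrium: 429 - p = 6p - 1356 gives 1785 = 7p, so p = 255 and q = 174.
The new curves are qd = 429 - p (demand) and qs = 6p - 1638 (supply).
Setting them equal: 429 - p = 6p - 1638 → 2067 = 7p, so p = 2067/7 ≈ 295.2857 and q = 936/7 ≈ 133.7143.
%Δp = (295.2857 − 255) / 255 × 100 = +15.80%.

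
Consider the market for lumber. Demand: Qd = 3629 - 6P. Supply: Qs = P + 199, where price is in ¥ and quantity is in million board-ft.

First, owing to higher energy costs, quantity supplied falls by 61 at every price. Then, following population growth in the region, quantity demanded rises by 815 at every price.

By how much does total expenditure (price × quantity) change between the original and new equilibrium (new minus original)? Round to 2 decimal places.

Original equilibrium: 3629 - 6P = P + 199 gives 3430 = 7P, so P = 490 and Q = 689.
The new curves are Qd = 4444 - 6P (demand) and Qs = P + 138 (supply).
Setting them equal: 4444 - 6P = P + 138 → 4306 = 7P, so P = 4306/7 ≈ 615.1429 and Q = 5272/7 ≈ 753.1429.
Expenditure moves from 490×689 = 337610 to 615.1429×753.1429 = 463290.4490; change = +125680.45.

+125680.45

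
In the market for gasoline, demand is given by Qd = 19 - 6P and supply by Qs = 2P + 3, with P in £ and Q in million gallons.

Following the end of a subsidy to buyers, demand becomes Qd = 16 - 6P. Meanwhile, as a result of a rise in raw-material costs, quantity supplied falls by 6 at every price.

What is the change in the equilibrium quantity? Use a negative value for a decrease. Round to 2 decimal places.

-5.25

Initially, 19 - 6P = 2P + 3, so 16 = 8P and P = 2, Q = 7.
After the shift, demand is Qd = 16 - 6P and supply is Qs = 2P - 3.
Setting them equal: 16 - 6P = 2P - 3 → 19 = 8P, so P = 2.375 and Q = 1.75.
ΔQ = 1.75 − 7 = -5.25.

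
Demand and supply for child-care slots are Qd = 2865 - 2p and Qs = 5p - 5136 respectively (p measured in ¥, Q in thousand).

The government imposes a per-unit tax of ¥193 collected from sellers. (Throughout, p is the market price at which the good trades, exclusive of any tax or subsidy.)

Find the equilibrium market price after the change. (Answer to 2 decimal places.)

1280.86

Solve the original market: 2865 - 2p = 5p - 5136, hence p = 1143 and Q = 579.
Since sellers keep the price net of the tax, the effective supply curve becomes Qs = 5p - 6101.
New equilibrium: 2865 - 2p = 5p - 6101 ⇒ 8966 = 7p ⇒ p = 8966/7 ≈ 1280.8571, Q = 2123/7 ≈ 303.2857.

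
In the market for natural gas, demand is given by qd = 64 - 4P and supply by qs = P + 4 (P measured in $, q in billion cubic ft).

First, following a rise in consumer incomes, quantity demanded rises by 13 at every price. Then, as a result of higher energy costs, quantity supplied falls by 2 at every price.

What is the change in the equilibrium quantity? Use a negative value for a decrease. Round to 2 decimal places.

+1.00

Initially, 64 - 4P = P + 4, so 60 = 5P and P = 12, q = 16.
The shock moves the curves to qd = 77 - 4P and qs = P + 2.
Clearing the new market: 77 - 4P = P + 2, so P = 15 and q = 17.
Δq = 17 − 16 = +1.00.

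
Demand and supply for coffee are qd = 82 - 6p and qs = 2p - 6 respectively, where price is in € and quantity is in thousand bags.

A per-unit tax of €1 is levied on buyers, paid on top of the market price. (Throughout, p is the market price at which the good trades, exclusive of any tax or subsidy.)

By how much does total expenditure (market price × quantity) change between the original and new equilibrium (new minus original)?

Original equilibrium: 82 - 6p = 2p - 6 gives 88 = 8p, so p = 11 and q = 16.
Since buyers pay the price plus the tax, the effective demand curve becomes qd = 76 - 6p.
Setting them equal: 76 - 6p = 2p - 6 → 82 = 8p, so p = 10.25 and q = 14.5.
Expenditure moves from 11×16 = 176 to 10.25×14.5 = 148.625; change = -27.375.

-27.375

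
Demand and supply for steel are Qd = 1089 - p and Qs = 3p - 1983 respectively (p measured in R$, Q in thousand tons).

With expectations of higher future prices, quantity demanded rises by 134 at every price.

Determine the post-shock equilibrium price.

801.5

Solve the original market: 1089 - p = 3p - 1983, hence p = 768 and Q = 321.
After the shift, demand is Qd = 1223 - p and supply is Qs = 3p - 1983.
Equate the new curves: 1223 - p = 3p - 1983, giving 3206 = 4p, p = 801.5, Q = 421.5.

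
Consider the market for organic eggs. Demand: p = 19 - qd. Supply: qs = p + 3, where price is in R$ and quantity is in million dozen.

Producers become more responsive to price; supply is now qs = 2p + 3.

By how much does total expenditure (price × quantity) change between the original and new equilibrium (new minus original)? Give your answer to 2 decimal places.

-15.11

Before the shock: 19 - p = p + 3 ⇒ 16 = 2p ⇒ p = 8, q = 11.
After the shift, demand is qd = 19 - p and supply is qs = 2p + 3.
Clearing the new market: 19 - p = 2p + 3, so p = 16/3 ≈ 5.3333 and q = 41/3 ≈ 13.6667.
Expenditure moves from 8×11 = 88 to 5.3333×13.6667 = 72.8889; change = -15.11.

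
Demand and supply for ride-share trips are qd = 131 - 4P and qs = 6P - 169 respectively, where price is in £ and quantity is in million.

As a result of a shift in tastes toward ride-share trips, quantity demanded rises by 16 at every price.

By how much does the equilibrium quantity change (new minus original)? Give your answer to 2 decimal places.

+9.60

Initially, 131 - 4P = 6P - 169, so 300 = 10P and P = 30, q = 11.
With the change applied: demand qd = 147 - 4P, supply qs = 6P - 169.
Clearing the new market: 147 - 4P = 6P - 169, so P = 31.6 and q = 20.6.
Δq = 20.6 − 11 = +9.60.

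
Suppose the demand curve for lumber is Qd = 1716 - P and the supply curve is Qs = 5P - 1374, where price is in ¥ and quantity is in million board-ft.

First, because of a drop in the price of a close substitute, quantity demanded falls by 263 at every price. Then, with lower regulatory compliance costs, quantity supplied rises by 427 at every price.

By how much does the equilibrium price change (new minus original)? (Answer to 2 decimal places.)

Before the shock: 1716 - P = 5P - 1374 ⇒ 3090 = 6P ⇒ P = 515, Q = 1201.
The shock moves the curves to Qd = 1453 - P and Qs = 5P - 947.
Clearing the new market: 1453 - P = 5P - 947, so P = 400 and Q = 1053.
ΔP = 400 − 515 = -115.00.

-115.00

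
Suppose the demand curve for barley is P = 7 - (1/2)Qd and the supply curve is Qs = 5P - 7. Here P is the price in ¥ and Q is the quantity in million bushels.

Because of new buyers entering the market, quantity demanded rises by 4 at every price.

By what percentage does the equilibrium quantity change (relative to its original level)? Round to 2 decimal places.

+35.71

Before the shock: 14 - 2P = 5P - 7 ⇒ 21 = 7P ⇒ P = 3, Q = 8.
The new curves are Qd = 18 - 2P (demand) and Qs = 5P - 7 (supply).
New equilibrium: 18 - 2P = 5P - 7 ⇒ 25 = 7P ⇒ P = 25/7 ≈ 3.5714, Q = 76/7 ≈ 10.8571.
%ΔQ = (10.8571 − 8) / 8 × 100 = +35.71%.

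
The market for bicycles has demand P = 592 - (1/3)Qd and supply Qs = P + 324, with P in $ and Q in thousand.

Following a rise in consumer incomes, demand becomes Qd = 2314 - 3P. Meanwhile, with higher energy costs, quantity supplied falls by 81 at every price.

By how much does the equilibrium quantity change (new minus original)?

+73.75

Initially, 1776 - 3P = P + 324, so 1452 = 4P and P = 363, Q = 687.
After the shift, demand is Qd = 2314 - 3P and supply is Qs = P + 243.
Clearing the new market: 2314 - 3P = P + 243, so P = 517.75 and Q = 760.75.
ΔQ = 760.75 − 687 = +73.75.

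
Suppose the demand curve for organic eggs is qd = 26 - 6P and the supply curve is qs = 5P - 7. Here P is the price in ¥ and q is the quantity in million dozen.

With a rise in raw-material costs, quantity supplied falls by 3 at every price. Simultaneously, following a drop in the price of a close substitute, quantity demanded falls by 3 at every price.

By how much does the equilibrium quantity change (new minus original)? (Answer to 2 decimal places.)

-3.00

Initially, 26 - 6P = 5P - 7, so 33 = 11P and P = 3, q = 8.
The shock moves the curves to qd = 23 - 6P and qs = 5P - 10.
Setting them equal: 23 - 6P = 5P - 10 → 33 = 11P, so P = 3 and q = 5.
Δq = 5 − 8 = -3.00.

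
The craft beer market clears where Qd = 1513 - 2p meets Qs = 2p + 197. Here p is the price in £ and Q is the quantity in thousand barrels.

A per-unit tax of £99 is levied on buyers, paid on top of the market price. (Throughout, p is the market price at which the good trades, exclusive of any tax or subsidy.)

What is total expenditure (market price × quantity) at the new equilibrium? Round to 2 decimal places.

211302.00

Initially, 1513 - 2p = 2p + 197, so 1316 = 4p and p = 329, Q = 855.
Since buyers pay the price plus the tax, the effective demand curve becomes Qd = 1315 - 2p.
Setting them equal: 1315 - 2p = 2p + 197 → 1118 = 4p, so p = 279.5 and Q = 756.
New expenditure = 279.5 × 756 = 211302.00.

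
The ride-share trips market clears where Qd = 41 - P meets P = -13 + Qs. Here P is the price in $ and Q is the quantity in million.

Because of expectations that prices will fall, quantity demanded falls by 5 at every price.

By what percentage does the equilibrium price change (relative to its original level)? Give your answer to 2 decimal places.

Before the shock: 41 - P = P + 13 ⇒ 28 = 2P ⇒ P = 14, Q = 27.
The shock moves the curves to Qd = 36 - P and Qs = P + 13.
New equilibrium: 36 - P = P + 13 ⇒ 23 = 2P ⇒ P = 11.5, Q = 24.5.
%ΔP = (11.5 − 14) / 14 × 100 = -17.86%.

-17.86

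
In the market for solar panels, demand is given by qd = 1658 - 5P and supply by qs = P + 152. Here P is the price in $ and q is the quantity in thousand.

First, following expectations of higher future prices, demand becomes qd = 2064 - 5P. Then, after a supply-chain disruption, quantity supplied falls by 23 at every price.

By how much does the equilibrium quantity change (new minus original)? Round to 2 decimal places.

Original equilibrium: 1658 - 5P = P + 152 gives 1506 = 6P, so P = 251 and q = 403.
With the change applied: demand qd = 2064 - 5P, supply qs = P + 129.
Setting them equal: 2064 - 5P = P + 129 → 1935 = 6P, so P = 322.5 and q = 451.5.
Δq = 451.5 − 403 = +48.50.

+48.50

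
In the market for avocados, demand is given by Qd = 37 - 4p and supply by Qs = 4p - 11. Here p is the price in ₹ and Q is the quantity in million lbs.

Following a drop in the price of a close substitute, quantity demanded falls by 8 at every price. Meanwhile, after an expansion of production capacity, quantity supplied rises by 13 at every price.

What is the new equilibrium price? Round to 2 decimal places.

Before the shock: 37 - 4p = 4p - 11 ⇒ 48 = 8p ⇒ p = 6, Q = 13.
With the change applied: demand Qd = 29 - 4p, supply Qs = 4p + 2.
Clearing the new market: 29 - 4p = 4p + 2, so p = 3.375 and Q = 15.5.

3.38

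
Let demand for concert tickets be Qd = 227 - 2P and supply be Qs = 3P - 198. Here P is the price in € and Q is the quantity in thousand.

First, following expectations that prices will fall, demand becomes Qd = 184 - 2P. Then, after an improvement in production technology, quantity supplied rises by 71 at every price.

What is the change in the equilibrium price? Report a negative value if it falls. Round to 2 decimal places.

Solve the original market: 227 - 2P = 3P - 198, hence P = 85 and Q = 57.
After the shift, demand is Qd = 184 - 2P and supply is Qs = 3P - 127.
Clearing the new market: 184 - 2P = 3P - 127, so P = 62.2 and Q = 59.6.
ΔP = 62.2 − 85 = -22.80.

-22.80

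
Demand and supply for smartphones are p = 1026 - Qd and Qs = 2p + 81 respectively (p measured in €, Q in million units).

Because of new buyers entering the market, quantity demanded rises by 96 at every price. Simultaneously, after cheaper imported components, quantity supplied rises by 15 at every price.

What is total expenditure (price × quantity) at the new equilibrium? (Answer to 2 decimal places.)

266760.00

Original equilibrium: 1026 - p = 2p + 81 gives 945 = 3p, so p = 315 and Q = 711.
With the change applied: demand Qd = 1122 - p, supply Qs = 2p + 96.
Equate the new curves: 1122 - p = 2p + 96, giving 1026 = 3p, p = 342, Q = 780.
New expenditure = 342 × 780 = 266760.00.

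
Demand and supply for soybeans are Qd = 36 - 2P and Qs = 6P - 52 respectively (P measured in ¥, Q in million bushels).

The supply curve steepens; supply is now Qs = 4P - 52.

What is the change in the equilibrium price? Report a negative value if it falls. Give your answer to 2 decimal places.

Before the shock: 36 - 2P = 6P - 52 ⇒ 88 = 8P ⇒ P = 11, Q = 14.
With the change applied: demand Qd = 36 - 2P, supply Qs = 4P - 52.
Equate the new curves: 36 - 2P = 4P - 52, giving 88 = 6P, P = 44/3 ≈ 14.6667, Q = 20/3 ≈ 6.6667.
ΔP = 14.6667 − 11 = +3.67.

+3.67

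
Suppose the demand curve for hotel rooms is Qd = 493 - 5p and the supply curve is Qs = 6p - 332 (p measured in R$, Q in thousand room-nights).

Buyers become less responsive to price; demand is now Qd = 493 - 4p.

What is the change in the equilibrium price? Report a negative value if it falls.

+7.5

Original equilibrium: 493 - 5p = 6p - 332 gives 825 = 11p, so p = 75 and Q = 118.
After the shift, demand is Qd = 493 - 4p and supply is Qs = 6p - 332.
Clearing the new market: 493 - 4p = 6p - 332, so p = 82.5 and Q = 163.
Δp = 82.5 − 75 = +7.5.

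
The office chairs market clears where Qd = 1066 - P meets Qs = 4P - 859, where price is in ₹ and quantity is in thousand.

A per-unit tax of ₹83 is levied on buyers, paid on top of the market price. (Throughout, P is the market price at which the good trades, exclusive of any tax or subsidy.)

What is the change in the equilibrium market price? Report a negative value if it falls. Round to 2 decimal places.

-16.60

Solve the original market: 1066 - P = 4P - 859, hence P = 385 and Q = 681.
Since buyers pay the price plus the tax, the effective demand curve becomes Qd = 983 - P.
Equate the new curves: 983 - P = 4P - 859, giving 1842 = 5P, P = 368.4, Q = 614.6.
ΔP = 368.4 − 385 = -16.60.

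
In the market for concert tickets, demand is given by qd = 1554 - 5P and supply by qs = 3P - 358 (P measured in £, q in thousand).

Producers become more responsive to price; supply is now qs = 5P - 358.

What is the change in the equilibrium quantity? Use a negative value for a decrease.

+239

Before the shock: 1554 - 5P = 3P - 358 ⇒ 1912 = 8P ⇒ P = 239, q = 359.
With the change applied: demand qd = 1554 - 5P, supply qs = 5P - 358.
Equate the new curves: 1554 - 5P = 5P - 358, giving 1912 = 10P, P = 191.2, q = 598.
Δq = 598 − 359 = +239.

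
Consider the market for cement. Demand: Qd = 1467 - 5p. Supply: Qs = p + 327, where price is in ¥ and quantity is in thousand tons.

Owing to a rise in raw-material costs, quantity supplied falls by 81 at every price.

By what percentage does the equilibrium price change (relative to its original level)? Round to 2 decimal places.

Before the shock: 1467 - 5p = p + 327 ⇒ 1140 = 6p ⇒ p = 190, Q = 517.
The new curves are Qd = 1467 - 5p (demand) and Qs = p + 246 (supply).
Setting them equal: 1467 - 5p = p + 246 → 1221 = 6p, so p = 203.5 and Q = 449.5.
%Δp = (203.5 − 190) / 190 × 100 = +7.11%.

+7.11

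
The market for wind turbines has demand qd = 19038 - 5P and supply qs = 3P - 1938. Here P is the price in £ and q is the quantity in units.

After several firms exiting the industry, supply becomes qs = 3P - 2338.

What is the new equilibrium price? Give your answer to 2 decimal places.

2672.00

Before the shock: 19038 - 5P = 3P - 1938 ⇒ 20976 = 8P ⇒ P = 2622, q = 5928.
The new curves are qd = 19038 - 5P (demand) and qs = 3P - 2338 (supply).
Equate the new curves: 19038 - 5P = 3P - 2338, giving 21376 = 8P, P = 2672, q = 5678.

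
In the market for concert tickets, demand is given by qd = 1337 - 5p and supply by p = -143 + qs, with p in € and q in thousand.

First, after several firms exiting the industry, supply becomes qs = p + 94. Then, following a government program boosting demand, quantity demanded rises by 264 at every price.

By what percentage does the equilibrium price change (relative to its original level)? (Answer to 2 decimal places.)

+26.21

Initially, 1337 - 5p = p + 143, so 1194 = 6p and p = 199, q = 342.
The shock moves the curves to qd = 1601 - 5p and qs = p + 94.
Clearing the new market: 1601 - 5p = p + 94, so p = 1507/6 ≈ 251.1667 and q = 2071/6 ≈ 345.1667.
%Δp = (251.1667 − 199) / 199 × 100 = +26.21%.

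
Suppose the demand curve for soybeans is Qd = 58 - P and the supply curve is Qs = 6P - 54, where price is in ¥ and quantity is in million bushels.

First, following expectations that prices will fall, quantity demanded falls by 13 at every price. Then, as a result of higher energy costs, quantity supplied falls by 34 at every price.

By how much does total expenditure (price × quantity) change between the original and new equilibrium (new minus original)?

-178

Initially, 58 - P = 6P - 54, so 112 = 7P and P = 16, Q = 42.
The new curves are Qd = 45 - P (demand) and Qs = 6P - 88 (supply).
Setting them equal: 45 - P = 6P - 88 → 133 = 7P, so P = 19 and Q = 26.
Expenditure moves from 16×42 = 672 to 19×26 = 494; change = -178.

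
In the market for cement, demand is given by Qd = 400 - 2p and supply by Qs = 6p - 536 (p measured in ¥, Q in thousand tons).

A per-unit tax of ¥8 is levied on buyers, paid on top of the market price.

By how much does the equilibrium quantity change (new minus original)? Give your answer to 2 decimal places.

-12.00

Original equilibrium: 400 - 2p = 6p - 536 gives 936 = 8p, so p = 117 and Q = 166.
Since buyers pay the price plus the tax, the effective demand curve becomes Qd = 384 - 2p.
Equate the new curves: 384 - 2p = 6p - 536, giving 920 = 8p, p = 115, Q = 154.
ΔQ = 154 − 166 = -12.00.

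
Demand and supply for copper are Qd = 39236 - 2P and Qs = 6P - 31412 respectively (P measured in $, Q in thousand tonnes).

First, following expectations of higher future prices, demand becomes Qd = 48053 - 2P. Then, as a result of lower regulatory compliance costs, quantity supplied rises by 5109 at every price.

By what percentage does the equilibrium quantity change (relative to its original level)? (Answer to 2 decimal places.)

Before the shock: 39236 - 2P = 6P - 31412 ⇒ 70648 = 8P ⇒ P = 8831, Q = 21574.
With the change applied: demand Qd = 48053 - 2P, supply Qs = 6P - 26303.
Setting them equal: 48053 - 2P = 6P - 26303 → 74356 = 8P, so P = 9294.5 and Q = 29464.
%ΔQ = (29464 − 21574) / 21574 × 100 = +36.57%.

+36.57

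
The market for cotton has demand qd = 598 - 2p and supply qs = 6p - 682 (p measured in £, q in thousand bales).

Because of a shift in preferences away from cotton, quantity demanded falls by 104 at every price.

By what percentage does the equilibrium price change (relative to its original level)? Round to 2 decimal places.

-8.13

Solve the original market: 598 - 2p = 6p - 682, hence p = 160 and q = 278.
The new curves are qd = 494 - 2p (demand) and qs = 6p - 682 (supply).
Clearing the new market: 494 - 2p = 6p - 682, so p = 147 and q = 200.
%Δp = (147 − 160) / 160 × 100 = -8.13%.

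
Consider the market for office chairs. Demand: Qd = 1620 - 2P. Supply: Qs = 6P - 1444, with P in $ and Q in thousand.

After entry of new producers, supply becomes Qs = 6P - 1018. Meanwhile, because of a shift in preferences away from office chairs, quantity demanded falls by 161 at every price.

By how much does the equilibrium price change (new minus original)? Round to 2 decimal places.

-73.38

Solve the original market: 1620 - 2P = 6P - 1444, hence P = 383 and Q = 854.
After the shift, demand is Qd = 1459 - 2P and supply is Qs = 6P - 1018.
Setting them equal: 1459 - 2P = 6P - 1018 → 2477 = 8P, so P = 309.625 and Q = 839.75.
ΔP = 309.625 − 383 = -73.38.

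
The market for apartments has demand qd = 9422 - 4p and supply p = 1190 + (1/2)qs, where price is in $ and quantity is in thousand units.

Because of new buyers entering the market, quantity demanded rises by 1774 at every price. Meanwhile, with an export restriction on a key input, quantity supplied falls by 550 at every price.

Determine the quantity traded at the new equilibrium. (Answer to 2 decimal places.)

Before the shock: 9422 - 4p = 2p - 2380 ⇒ 11802 = 6p ⇒ p = 1967, q = 1554.
The shock moves the curves to qd = 11196 - 4p and qs = 2p - 2930.
Clearing the new market: 11196 - 4p = 2p - 2930, so p = 7063/3 ≈ 2354.3333 and q = 5336/3 ≈ 1778.6667.

1778.67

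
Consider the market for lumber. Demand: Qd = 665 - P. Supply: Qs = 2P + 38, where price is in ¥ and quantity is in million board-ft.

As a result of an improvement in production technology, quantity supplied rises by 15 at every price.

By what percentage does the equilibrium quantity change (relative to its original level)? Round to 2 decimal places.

Initially, 665 - P = 2P + 38, so 627 = 3P and P = 209, Q = 456.
After the shift, demand is Qd = 665 - P and supply is Qs = 2P + 53.
Clearing the new market: 665 - P = 2P + 53, so P = 204 and Q = 461.
%ΔQ = (461 − 456) / 456 × 100 = +1.10%.

+1.10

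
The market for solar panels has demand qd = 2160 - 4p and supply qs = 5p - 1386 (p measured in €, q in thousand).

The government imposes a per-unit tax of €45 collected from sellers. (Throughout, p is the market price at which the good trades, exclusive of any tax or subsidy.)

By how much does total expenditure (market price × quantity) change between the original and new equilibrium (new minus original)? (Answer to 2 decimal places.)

Solve the original market: 2160 - 4p = 5p - 1386, hence p = 394 and q = 584.
Since sellers keep the price net of the tax, the effective supply curve becomes qs = 5p - 1611.
Setting them equal: 2160 - 4p = 5p - 1611 → 3771 = 9p, so p = 419 and q = 484.
Expenditure moves from 394×584 = 230096 to 419×484 = 202796; change = -27300.00.

-27300.00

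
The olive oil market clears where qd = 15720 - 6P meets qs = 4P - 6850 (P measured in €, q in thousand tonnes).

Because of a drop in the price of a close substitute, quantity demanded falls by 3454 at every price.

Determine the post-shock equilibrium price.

Solve the original market: 15720 - 6P = 4P - 6850, hence P = 2257 and q = 2178.
The new curves are qd = 12266 - 6P (demand) and qs = 4P - 6850 (supply).
Clearing the new market: 12266 - 6P = 4P - 6850, so P = 1911.6 and q = 796.4.

1911.6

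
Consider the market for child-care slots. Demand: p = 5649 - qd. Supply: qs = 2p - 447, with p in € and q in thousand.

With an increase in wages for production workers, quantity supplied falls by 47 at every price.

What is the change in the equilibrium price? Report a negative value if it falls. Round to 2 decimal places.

+15.67

Initially, 5649 - p = 2p - 447, so 6096 = 3p and p = 2032, q = 3617.
With the change applied: demand qd = 5649 - p, supply qs = 2p - 494.
Equate the new curves: 5649 - p = 2p - 494, giving 6143 = 3p, p = 6143/3 ≈ 2047.6667, q = 10804/3 ≈ 3601.3333.
Δp = 2047.6667 − 2032 = +15.67.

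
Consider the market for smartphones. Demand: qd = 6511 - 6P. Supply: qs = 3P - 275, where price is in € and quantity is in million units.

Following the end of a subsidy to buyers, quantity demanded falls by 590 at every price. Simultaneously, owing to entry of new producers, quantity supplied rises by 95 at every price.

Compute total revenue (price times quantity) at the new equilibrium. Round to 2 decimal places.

1256580.04

Solve the original market: 6511 - 6P = 3P - 275, hence P = 754 and q = 1987.
The shock moves the curves to qd = 5921 - 6P and qs = 3P - 180.
Setting them equal: 5921 - 6P = 3P - 180 → 6101 = 9P, so P = 6101/9 ≈ 677.8889 and q = 5561/3 ≈ 1853.6667.
New expenditure = 677.8889 × 1853.6667 = 1256580.04.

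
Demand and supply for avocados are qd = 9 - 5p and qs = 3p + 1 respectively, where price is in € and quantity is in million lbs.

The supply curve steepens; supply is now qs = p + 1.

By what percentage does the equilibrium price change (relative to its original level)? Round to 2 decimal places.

+33.33

Initially, 9 - 5p = 3p + 1, so 8 = 8p and p = 1, q = 4.
After the shift, demand is qd = 9 - 5p and supply is qs = p + 1.
Setting them equal: 9 - 5p = p + 1 → 8 = 6p, so p = 4/3 ≈ 1.3333 and q = 7/3 ≈ 2.3333.
%Δp = (1.3333 − 1) / 1 × 100 = +33.33%.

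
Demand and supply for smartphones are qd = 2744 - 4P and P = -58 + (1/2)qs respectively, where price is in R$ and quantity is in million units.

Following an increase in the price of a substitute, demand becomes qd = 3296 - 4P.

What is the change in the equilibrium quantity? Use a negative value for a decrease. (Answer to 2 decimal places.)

Original equilibrium: 2744 - 4P = 2P + 116 gives 2628 = 6P, so P = 438 and q = 992.
With the change applied: demand qd = 3296 - 4P, supply qs = 2P + 116.
New equilibrium: 3296 - 4P = 2P + 116 ⇒ 3180 = 6P ⇒ P = 530, q = 1176.
Δq = 1176 − 992 = +184.00.

+184.00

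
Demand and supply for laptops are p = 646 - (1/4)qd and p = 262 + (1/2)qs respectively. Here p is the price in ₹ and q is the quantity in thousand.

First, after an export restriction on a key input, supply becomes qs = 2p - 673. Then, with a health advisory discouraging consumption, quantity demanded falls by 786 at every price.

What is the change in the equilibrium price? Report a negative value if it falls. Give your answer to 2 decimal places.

Initially, 2584 - 4p = 2p - 524, so 3108 = 6p and p = 518, q = 512.
After the shift, demand is qd = 1798 - 4p and supply is qs = 2p - 673.
Setting them equal: 1798 - 4p = 2p - 673 → 2471 = 6p, so p = 2471/6 ≈ 411.8333 and q = 452/3 ≈ 150.6667.
Δp = 411.8333 − 518 = -106.17.

-106.17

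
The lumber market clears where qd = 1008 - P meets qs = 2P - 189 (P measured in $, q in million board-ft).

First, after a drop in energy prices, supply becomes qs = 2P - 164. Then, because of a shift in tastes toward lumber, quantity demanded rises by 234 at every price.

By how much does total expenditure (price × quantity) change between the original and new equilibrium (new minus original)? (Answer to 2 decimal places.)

Before the shock: 1008 - P = 2P - 189 ⇒ 1197 = 3P ⇒ P = 399, q = 609.
The new curves are qd = 1242 - P (demand) and qs = 2P - 164 (supply).
New equilibrium: 1242 - P = 2P - 164 ⇒ 1406 = 3P ⇒ P = 1406/3 ≈ 468.6667, q = 2320/3 ≈ 773.3333.
Expenditure moves from 399×609 = 242991 to 468.6667×773.3333 = 362435.5556; change = +119444.56.

+119444.56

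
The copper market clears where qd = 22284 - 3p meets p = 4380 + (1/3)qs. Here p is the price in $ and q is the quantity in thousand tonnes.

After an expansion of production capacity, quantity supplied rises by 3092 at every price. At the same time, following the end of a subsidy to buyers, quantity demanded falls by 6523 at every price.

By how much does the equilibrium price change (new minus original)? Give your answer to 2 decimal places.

-1602.50

Original equilibrium: 22284 - 3p = 3p - 13140 gives 35424 = 6p, so p = 5904 and q = 4572.
The new curves are qd = 15761 - 3p (demand) and qs = 3p - 10048 (supply).
New equilibrium: 15761 - 3p = 3p - 10048 ⇒ 25809 = 6p ⇒ p = 4301.5, q = 2856.5.
Δp = 4301.5 − 5904 = -1602.50.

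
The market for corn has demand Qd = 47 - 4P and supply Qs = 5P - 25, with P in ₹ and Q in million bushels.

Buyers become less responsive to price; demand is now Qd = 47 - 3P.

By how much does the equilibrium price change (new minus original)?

Initially, 47 - 4P = 5P - 25, so 72 = 9P and P = 8, Q = 15.
The new curves are Qd = 47 - 3P (demand) and Qs = 5P - 25 (supply).
Setting them equal: 47 - 3P = 5P - 25 → 72 = 8P, so P = 9 and Q = 20.
ΔP = 9 − 8 = +1.

+1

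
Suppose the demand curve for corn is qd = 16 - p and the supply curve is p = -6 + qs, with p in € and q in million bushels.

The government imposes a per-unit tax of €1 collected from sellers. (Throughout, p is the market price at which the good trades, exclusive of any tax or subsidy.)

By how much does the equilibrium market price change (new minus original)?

+0.5

Initially, 16 - p = p + 6, so 10 = 2p and p = 5, q = 11.
Since sellers keep the price net of the tax, the effective supply curve becomes qs = p + 5.
Setting them equal: 16 - p = p + 5 → 11 = 2p, so p = 5.5 and q = 10.5.
Δp = 5.5 − 5 = +0.5.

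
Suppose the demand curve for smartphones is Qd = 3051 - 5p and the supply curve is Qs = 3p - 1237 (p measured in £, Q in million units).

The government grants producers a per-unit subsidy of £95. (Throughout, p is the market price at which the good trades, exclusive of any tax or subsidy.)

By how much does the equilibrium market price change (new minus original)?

-35.625

Before the shock: 3051 - 5p = 3p - 1237 ⇒ 4288 = 8p ⇒ p = 536, Q = 371.
Since sellers receive the price plus the subsidy, the effective supply curve becomes Qs = 3p - 952.
Setting them equal: 3051 - 5p = 3p - 952 → 4003 = 8p, so p = 500.375 and Q = 549.125.
Δp = 500.375 − 536 = -35.625.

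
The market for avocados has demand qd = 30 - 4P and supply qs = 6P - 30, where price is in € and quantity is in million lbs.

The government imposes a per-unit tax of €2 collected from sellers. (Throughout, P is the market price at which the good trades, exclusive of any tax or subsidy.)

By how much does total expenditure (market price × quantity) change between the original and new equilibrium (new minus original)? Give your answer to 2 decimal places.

-27.36

Initially, 30 - 4P = 6P - 30, so 60 = 10P and P = 6, q = 6.
Since sellers keep the price net of the tax, the effective supply curve becomes qs = 6P - 42.
New equilibrium: 30 - 4P = 6P - 42 ⇒ 72 = 10P ⇒ P = 7.2, q = 1.2.
Expenditure moves from 6×6 = 36 to 7.2×1.2 = 8.64; change = -27.36.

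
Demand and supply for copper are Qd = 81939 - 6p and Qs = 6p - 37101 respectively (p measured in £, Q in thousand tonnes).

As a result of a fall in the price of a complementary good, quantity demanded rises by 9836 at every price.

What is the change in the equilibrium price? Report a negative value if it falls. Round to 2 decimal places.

Original equilibrium: 81939 - 6p = 6p - 37101 gives 119040 = 12p, so p = 9920 and Q = 22419.
With the change applied: demand Qd = 91775 - 6p, supply Qs = 6p - 37101.
Clearing the new market: 91775 - 6p = 6p - 37101, so p = 32219/3 ≈ 10739.6667 and Q = 27337.
Δp = 10739.6667 − 9920 = +819.67.

+819.67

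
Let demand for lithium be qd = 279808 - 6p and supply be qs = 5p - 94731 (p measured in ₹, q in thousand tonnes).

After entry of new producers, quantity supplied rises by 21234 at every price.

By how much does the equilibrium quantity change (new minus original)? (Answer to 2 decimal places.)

+11582.18

Original equilibrium: 279808 - 6p = 5p - 94731 gives 374539 = 11p, so p = 34049 and q = 75514.
With the change applied: demand qd = 279808 - 6p, supply qs = 5p - 73497.
New equilibrium: 279808 - 6p = 5p - 73497 ⇒ 353305 = 11p ⇒ p = 353305/11 ≈ 32118.6364, q = 958058/11 ≈ 87096.1818.
Δq = 87096.1818 − 75514 = +11582.18.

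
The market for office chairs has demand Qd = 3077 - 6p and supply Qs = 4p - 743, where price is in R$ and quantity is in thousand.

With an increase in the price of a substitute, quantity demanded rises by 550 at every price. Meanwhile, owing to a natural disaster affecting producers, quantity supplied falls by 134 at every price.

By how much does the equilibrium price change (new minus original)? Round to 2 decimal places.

Original equilibrium: 3077 - 6p = 4p - 743 gives 3820 = 10p, so p = 382 and Q = 785.
With the change applied: demand Qd = 3627 - 6p, supply Qs = 4p - 877.
Equate the new curves: 3627 - 6p = 4p - 877, giving 4504 = 10p, p = 450.4, Q = 924.6.
Δp = 450.4 − 382 = +68.40.

+68.40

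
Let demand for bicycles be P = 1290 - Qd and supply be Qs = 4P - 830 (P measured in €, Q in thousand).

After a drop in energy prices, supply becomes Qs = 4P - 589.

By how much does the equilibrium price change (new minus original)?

Initially, 1290 - P = 4P - 830, so 2120 = 5P and P = 424, Q = 866.
With the change applied: demand Qd = 1290 - P, supply Qs = 4P - 589.
Clearing the new market: 1290 - P = 4P - 589, so P = 375.8 and Q = 914.2.
ΔP = 375.8 − 424 = -48.2.

-48.2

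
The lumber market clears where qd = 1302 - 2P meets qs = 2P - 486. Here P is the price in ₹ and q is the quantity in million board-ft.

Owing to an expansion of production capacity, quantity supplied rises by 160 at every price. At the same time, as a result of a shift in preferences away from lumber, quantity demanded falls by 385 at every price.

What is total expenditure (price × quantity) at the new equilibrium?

Solve the original market: 1302 - 2P = 2P - 486, hence P = 447 and q = 408.
After the shift, demand is qd = 917 - 2P and supply is qs = 2P - 326.
Equate the new curves: 917 - 2P = 2P - 326, giving 1243 = 4P, P = 310.75, q = 295.5.
New expenditure = 310.75 × 295.5 = 91826.625.

91826.625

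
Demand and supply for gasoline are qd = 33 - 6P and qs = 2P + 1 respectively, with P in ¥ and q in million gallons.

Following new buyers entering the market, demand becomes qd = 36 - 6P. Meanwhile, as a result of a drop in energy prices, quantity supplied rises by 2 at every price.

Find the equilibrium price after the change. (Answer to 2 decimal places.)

4.13

Solve the original market: 33 - 6P = 2P + 1, hence P = 4 and q = 9.
With the change applied: demand qd = 36 - 6P, supply qs = 2P + 3.
New equilibrium: 36 - 6P = 2P + 3 ⇒ 33 = 8P ⇒ P = 4.125, q = 11.25.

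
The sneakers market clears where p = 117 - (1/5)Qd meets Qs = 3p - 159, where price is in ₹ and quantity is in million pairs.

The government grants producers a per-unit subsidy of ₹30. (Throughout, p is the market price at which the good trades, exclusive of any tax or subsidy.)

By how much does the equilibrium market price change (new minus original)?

Original equilibrium: 585 - 5p = 3p - 159 gives 744 = 8p, so p = 93 and Q = 120.
Since sellers receive the price plus the subsidy, the effective supply curve becomes Qs = 3p - 69.
Equate the new curves: 585 - 5p = 3p - 69, giving 654 = 8p, p = 81.75, Q = 176.25.
Δp = 81.75 − 93 = -11.25.

-11.25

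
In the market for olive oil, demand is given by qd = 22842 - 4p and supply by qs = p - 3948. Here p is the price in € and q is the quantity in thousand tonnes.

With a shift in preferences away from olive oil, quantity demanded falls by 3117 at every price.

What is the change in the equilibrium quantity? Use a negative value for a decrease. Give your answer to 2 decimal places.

Original equilibrium: 22842 - 4p = p - 3948 gives 26790 = 5p, so p = 5358 and q = 1410.
The shock moves the curves to qd = 19725 - 4p and qs = p - 3948.
New equilibrium: 19725 - 4p = p - 3948 ⇒ 23673 = 5p ⇒ p = 4734.6, q = 786.6.
Δq = 786.6 − 1410 = -623.40.

-623.40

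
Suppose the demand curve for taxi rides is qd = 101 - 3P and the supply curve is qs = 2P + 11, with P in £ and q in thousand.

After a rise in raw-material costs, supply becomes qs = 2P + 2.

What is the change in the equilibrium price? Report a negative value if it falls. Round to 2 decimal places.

Solve the original market: 101 - 3P = 2P + 11, hence P = 18 and q = 47.
The new curves are qd = 101 - 3P (demand) and qs = 2P + 2 (supply).
New equilibrium: 101 - 3P = 2P + 2 ⇒ 99 = 5P ⇒ P = 19.8, q = 41.6.
ΔP = 19.8 − 18 = +1.80.

+1.80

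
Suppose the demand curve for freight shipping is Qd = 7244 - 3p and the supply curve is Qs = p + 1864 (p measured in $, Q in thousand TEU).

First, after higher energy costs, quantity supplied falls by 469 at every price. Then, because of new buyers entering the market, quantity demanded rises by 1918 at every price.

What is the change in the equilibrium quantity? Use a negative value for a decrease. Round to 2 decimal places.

Initially, 7244 - 3p = p + 1864, so 5380 = 4p and p = 1345, Q = 3209.
The new curves are Qd = 9162 - 3p (demand) and Qs = p + 1395 (supply).
Equate the new curves: 9162 - 3p = p + 1395, giving 7767 = 4p, p = 1941.75, Q = 3336.75.
ΔQ = 3336.75 − 3209 = +127.75.

+127.75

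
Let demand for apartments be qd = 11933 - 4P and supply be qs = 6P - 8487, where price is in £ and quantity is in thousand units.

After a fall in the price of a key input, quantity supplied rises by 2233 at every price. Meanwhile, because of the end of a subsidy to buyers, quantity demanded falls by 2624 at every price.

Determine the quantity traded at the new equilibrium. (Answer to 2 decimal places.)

Initially, 11933 - 4P = 6P - 8487, so 20420 = 10P and P = 2042, q = 3765.
The new curves are qd = 9309 - 4P (demand) and qs = 6P - 6254 (supply).
Equate the new curves: 9309 - 4P = 6P - 6254, giving 15563 = 10P, P = 1556.3, q = 3083.8.

3083.80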